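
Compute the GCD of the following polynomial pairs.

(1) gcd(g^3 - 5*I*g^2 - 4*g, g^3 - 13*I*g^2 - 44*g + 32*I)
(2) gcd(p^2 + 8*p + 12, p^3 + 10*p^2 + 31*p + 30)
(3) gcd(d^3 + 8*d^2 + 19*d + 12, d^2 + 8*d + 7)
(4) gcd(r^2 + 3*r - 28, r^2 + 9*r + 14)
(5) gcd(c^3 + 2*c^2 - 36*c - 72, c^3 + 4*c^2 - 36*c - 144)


(1) = gcd(g*(g - 4*I)*(g - I), (g - 8*I)*(g - 4*I)*(g - I)) = g^2 - 5*I*g - 4
(2) = p + 2
(3) = d + 1
(4) = gcd((r - 4)*(r + 7), (r + 2)*(r + 7)) = r + 7
(5) = gcd((c - 6)*(c + 2)*(c + 6), (c - 6)*(c + 4)*(c + 6)) = c^2 - 36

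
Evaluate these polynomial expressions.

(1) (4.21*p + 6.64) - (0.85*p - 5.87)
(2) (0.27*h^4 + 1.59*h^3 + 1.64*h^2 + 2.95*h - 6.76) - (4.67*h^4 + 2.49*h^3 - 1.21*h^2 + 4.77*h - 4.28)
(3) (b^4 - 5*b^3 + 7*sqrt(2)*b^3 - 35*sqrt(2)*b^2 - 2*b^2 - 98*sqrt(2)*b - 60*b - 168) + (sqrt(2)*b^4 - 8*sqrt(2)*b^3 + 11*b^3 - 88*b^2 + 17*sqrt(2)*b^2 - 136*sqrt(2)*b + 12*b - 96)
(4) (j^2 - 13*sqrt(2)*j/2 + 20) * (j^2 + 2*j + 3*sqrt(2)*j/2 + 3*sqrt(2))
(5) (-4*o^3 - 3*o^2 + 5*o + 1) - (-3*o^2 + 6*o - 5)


(1) = 3.36*p + 12.51
(2) = -4.4*h^4 - 0.9*h^3 + 2.85*h^2 - 1.82*h - 2.48
(3) = b^4 + sqrt(2)*b^4 - sqrt(2)*b^3 + 6*b^3 - 90*b^2 - 18*sqrt(2)*b^2 - 234*sqrt(2)*b - 48*b - 264
(4) = j^4 - 5*sqrt(2)*j^3 + 2*j^3 - 10*sqrt(2)*j^2 + j^2/2 + j + 30*sqrt(2)*j + 60*sqrt(2)
(5) = -4*o^3 - o + 6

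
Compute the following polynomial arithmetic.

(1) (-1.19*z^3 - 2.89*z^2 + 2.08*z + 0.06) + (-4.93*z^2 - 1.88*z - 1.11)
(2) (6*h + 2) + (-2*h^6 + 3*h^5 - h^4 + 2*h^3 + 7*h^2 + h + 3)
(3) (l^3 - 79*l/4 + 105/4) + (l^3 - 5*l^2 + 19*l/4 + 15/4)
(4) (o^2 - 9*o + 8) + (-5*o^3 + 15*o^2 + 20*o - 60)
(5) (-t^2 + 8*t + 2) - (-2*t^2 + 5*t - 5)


(1) = -1.19*z^3 - 7.82*z^2 + 0.2*z - 1.05
(2) = -2*h^6 + 3*h^5 - h^4 + 2*h^3 + 7*h^2 + 7*h + 5
(3) = 2*l^3 - 5*l^2 - 15*l + 30
(4) = -5*o^3 + 16*o^2 + 11*o - 52
(5) = t^2 + 3*t + 7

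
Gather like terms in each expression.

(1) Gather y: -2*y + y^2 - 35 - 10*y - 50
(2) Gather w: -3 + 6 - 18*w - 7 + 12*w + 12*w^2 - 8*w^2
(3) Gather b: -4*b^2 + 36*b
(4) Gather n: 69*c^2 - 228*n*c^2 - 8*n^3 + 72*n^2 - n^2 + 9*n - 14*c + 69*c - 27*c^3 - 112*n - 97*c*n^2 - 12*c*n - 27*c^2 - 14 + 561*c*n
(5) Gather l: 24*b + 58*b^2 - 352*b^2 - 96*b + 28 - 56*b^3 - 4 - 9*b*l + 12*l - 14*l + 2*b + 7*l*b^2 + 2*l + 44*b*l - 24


(1) = y^2 - 12*y - 85
(2) = 4*w^2 - 6*w - 4
(3) = -4*b^2 + 36*b
(4) = -27*c^3 + 42*c^2 + 55*c - 8*n^3 + n^2*(71 - 97*c) + n*(-228*c^2 + 549*c - 103) - 14
(5) = -56*b^3 - 294*b^2 - 70*b + l*(7*b^2 + 35*b)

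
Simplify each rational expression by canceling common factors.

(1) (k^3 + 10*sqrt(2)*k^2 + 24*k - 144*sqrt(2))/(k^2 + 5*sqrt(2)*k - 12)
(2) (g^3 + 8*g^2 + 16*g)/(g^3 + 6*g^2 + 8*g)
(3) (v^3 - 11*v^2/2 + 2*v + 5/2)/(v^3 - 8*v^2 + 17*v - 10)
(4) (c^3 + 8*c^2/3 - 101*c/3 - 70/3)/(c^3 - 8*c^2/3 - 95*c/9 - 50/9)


(1) = (k^2 + 4*sqrt(2)*k - 24)/(k - sqrt(2))
(2) = (g + 4)/(g + 2)
(3) = (2*v + 1)/(2*v - 4)
(4) = (3*c + 21)/(3*c + 5)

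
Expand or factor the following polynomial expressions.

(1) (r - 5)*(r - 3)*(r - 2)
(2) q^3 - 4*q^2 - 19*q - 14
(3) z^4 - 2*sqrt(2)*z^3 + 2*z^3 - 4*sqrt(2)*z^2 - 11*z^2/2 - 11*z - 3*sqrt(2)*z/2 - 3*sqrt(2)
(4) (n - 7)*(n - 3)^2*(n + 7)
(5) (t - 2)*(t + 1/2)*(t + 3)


(1) = r^3 - 10*r^2 + 31*r - 30
(2) = (q - 7)*(q + 1)*(q + 2)
(3) = (z + 2)*(z - 3*sqrt(2))*(z + sqrt(2)/2)^2
(4) = n^4 - 6*n^3 - 40*n^2 + 294*n - 441
(5) = t^3 + 3*t^2/2 - 11*t/2 - 3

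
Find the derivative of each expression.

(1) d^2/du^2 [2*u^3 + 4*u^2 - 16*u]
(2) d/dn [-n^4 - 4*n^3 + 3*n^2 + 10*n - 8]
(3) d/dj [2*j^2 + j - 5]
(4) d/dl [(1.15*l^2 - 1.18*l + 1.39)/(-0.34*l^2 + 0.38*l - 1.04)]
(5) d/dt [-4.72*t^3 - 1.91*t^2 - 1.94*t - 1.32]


(1) = 12*u + 8
(2) = -4*n^3 - 12*n^2 + 6*n + 10
(3) = 4*j + 1
(4) = (0.0358*l^2 - 1.4468*l + 0.699)/(0.1156*l^4 - 0.2584*l^3 + 0.8516*l^2 - 0.7904*l + 1.0816)
(5) = -14.16*t^2 - 3.82*t - 1.94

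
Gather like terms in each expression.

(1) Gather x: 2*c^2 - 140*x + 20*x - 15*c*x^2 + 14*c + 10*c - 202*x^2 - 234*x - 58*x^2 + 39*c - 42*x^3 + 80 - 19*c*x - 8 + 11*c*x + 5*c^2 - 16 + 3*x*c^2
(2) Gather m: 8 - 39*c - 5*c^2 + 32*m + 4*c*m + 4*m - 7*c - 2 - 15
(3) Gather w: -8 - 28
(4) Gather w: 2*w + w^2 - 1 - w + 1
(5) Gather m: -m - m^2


(1) = 7*c^2 + 63*c - 42*x^3 + x^2*(-15*c - 260) + x*(3*c^2 - 8*c - 354) + 56
(2) = -5*c^2 - 46*c + m*(4*c + 36) - 9
(3) = -36
(4) = w^2 + w
(5) = -m^2 - m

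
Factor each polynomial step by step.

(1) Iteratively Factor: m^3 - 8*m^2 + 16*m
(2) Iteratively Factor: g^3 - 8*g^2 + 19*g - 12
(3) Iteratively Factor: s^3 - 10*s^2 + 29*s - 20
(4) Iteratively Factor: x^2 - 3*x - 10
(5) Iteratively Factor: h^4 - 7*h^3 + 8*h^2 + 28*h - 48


(1) = (m)*(m^2 - 8*m + 16) = m*(m - 4)*(m - 4)
(2) = (g - 3)*(g^2 - 5*g + 4) = (g - 3)*(g - 1)*(g - 4)
(3) = (s - 5)*(s^2 - 5*s + 4) = (s - 5)*(s - 4)*(s - 1)
(4) = (x - 5)*(x + 2)
(5) = (h - 2)*(h^3 - 5*h^2 - 2*h + 24) = (h - 2)*(h + 2)*(h^2 - 7*h + 12) = (h - 4)*(h - 2)*(h + 2)*(h - 3)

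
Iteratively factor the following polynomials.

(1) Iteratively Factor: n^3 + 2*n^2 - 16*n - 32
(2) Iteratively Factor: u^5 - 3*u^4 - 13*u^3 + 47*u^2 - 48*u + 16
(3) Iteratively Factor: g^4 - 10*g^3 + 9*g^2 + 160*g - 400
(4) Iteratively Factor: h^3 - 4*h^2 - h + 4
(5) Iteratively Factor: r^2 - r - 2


(1) = (n - 4)*(n^2 + 6*n + 8) = (n - 4)*(n + 4)*(n + 2)
(2) = (u - 1)*(u^4 - 2*u^3 - 15*u^2 + 32*u - 16) = (u - 1)^2*(u^3 - u^2 - 16*u + 16) = (u - 1)^2*(u + 4)*(u^2 - 5*u + 4) = (u - 1)^3*(u + 4)*(u - 4)
(3) = (g - 5)*(g^3 - 5*g^2 - 16*g + 80) = (g - 5)*(g + 4)*(g^2 - 9*g + 20) = (g - 5)*(g - 4)*(g + 4)*(g - 5)
(4) = (h + 1)*(h^2 - 5*h + 4) = (h - 1)*(h + 1)*(h - 4)
(5) = (r + 1)*(r - 2)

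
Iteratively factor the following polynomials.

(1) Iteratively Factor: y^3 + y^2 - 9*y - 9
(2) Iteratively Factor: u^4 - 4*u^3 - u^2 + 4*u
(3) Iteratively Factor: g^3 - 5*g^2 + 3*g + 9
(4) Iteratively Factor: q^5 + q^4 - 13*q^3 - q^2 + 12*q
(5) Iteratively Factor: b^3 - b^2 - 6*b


(1) = (y + 3)*(y^2 - 2*y - 3) = (y - 3)*(y + 3)*(y + 1)
(2) = (u - 1)*(u^3 - 3*u^2 - 4*u) = (u - 1)*(u + 1)*(u^2 - 4*u) = (u - 4)*(u - 1)*(u + 1)*(u)
(3) = (g - 3)*(g^2 - 2*g - 3) = (g - 3)*(g + 1)*(g - 3)
(4) = (q + 1)*(q^4 - 13*q^2 + 12*q) = q*(q + 1)*(q^3 - 13*q + 12) = q*(q - 3)*(q + 1)*(q^2 + 3*q - 4) = q*(q - 3)*(q - 1)*(q + 1)*(q + 4)
(5) = (b)*(b^2 - b - 6) = b*(b - 3)*(b + 2)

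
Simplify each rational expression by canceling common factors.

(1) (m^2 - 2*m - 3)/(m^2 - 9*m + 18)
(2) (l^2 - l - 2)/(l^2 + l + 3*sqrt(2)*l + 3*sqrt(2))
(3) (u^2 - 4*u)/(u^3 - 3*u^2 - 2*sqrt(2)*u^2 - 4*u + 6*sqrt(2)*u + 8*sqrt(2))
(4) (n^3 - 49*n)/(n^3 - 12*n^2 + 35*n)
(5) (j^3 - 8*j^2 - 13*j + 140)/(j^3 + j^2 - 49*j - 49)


(1) = (m + 1)/(m - 6)
(2) = (l - 2)/(l + 3*sqrt(2))
(3) = u/(u^2 + u*(1 - 2*sqrt(2)) - 2*sqrt(2))
(4) = (n + 7)/(n - 5)
(5) = (j^2 - j - 20)/(j^2 + 8*j + 7)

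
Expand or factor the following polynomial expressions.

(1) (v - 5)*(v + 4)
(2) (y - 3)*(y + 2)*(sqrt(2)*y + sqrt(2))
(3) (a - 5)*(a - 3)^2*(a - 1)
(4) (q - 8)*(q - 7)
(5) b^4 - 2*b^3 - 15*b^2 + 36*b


(1) = v^2 - v - 20
(2) = sqrt(2)*y^3 - 7*sqrt(2)*y - 6*sqrt(2)
(3) = a^4 - 12*a^3 + 50*a^2 - 84*a + 45
(4) = q^2 - 15*q + 56
(5) = b*(b - 3)^2*(b + 4)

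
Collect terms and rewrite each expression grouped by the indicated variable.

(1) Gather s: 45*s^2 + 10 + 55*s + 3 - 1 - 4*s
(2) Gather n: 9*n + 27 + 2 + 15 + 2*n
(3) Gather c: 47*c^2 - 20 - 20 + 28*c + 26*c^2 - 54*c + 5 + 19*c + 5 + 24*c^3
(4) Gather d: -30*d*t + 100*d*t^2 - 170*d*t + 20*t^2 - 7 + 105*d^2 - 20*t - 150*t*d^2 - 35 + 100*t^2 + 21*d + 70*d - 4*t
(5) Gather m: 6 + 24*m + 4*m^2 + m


(1) = 45*s^2 + 51*s + 12
(2) = 11*n + 44
(3) = 24*c^3 + 73*c^2 - 7*c - 30
(4) = d^2*(105 - 150*t) + d*(100*t^2 - 200*t + 91) + 120*t^2 - 24*t - 42
(5) = 4*m^2 + 25*m + 6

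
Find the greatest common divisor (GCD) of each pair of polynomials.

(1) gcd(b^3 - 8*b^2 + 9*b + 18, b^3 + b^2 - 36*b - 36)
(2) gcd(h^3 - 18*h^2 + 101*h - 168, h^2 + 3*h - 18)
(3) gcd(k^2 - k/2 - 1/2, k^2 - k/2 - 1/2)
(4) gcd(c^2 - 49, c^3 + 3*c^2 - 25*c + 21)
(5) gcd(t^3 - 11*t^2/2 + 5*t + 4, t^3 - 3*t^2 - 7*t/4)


(1) = b^2 - 5*b - 6
(2) = gcd((h - 8)*(h - 7)*(h - 3), (h - 3)*(h + 6)) = h - 3
(3) = gcd((k - 1)*(k + 1/2), (k - 1)*(k + 1/2)) = k^2 - k/2 - 1/2
(4) = gcd((c - 7)*(c + 7), (c - 3)*(c - 1)*(c + 7)) = c + 7
(5) = gcd((t - 4)*(t - 2)*(t + 1/2), t*(t - 7/2)*(t + 1/2)) = t + 1/2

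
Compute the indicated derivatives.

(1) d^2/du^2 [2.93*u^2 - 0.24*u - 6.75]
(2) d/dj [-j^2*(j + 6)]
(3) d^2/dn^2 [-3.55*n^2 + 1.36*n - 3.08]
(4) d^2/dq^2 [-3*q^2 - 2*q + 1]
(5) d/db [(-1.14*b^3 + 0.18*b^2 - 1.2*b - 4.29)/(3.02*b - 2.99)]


(1) = 5.86000000000000
(2) = 3*j*(-j - 4)
(3) = -7.10000000000000
(4) = -6
(5) = (-6.8856*b^3 + 10.7694*b^2 - 1.0764*b + 16.5438)/(9.1204*b^2 - 18.0596*b + 8.9401)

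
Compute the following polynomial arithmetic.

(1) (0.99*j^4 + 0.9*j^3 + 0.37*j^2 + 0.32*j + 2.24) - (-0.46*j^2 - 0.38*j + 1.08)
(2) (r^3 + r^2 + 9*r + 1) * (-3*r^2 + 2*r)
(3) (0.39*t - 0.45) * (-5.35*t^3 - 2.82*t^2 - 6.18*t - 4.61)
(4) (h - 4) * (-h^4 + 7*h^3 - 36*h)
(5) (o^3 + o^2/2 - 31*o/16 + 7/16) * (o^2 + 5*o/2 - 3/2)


(1) = 0.99*j^4 + 0.9*j^3 + 0.83*j^2 + 0.7*j + 1.16
(2) = -3*r^5 - r^4 - 25*r^3 + 15*r^2 + 2*r
(3) = -2.0865*t^4 + 1.3077*t^3 - 1.1412*t^2 + 0.9831*t + 2.0745
(4) = -h^5 + 11*h^4 - 28*h^3 - 36*h^2 + 144*h
(5) = o^5 + 3*o^4 - 35*o^3/16 - 165*o^2/32 + 4*o - 21/32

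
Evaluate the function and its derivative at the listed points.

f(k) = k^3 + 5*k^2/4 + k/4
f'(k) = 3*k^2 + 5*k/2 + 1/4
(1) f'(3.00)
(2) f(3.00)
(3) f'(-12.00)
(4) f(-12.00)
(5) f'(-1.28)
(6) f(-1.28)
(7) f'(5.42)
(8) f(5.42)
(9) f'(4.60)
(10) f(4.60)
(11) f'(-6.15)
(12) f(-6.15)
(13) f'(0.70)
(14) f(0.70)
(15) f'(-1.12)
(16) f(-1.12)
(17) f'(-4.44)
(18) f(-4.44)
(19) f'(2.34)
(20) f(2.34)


(1) = 34.75
(2) = 39.00
(3) = 402.25
(4) = -1551.00
(5) = 1.97
(6) = -0.37
(7) = 101.93
(8) = 197.30
(9) = 75.23
(10) = 124.94
(11) = 98.34
(12) = -186.87
(13) = 3.47
(14) = 1.13
(15) = 1.21
(16) = -0.12
(17) = 48.29
(18) = -64.00
(19) = 22.53
(20) = 20.24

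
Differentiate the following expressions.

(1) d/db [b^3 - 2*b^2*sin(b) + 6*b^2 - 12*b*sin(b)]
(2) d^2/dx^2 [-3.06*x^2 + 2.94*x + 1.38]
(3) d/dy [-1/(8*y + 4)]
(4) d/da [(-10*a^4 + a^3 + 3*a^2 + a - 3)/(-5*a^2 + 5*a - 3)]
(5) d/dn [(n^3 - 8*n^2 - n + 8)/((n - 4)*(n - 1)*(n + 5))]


(1) = -2*b^2*cos(b) + 3*b^2 - 4*b*sin(b) - 12*b*cos(b) + 12*b - 12*sin(b)
(2) = -6.12000000000000
(3) = 1/(2*(2*y + 1)^2)
(4) = (100*a^5 - 155*a^4 + 130*a^3 + 11*a^2 - 48*a + 12)/(25*a^4 - 50*a^3 + 55*a^2 - 30*a + 9)
(5) = 4*(2*n^2 - 6*n + 37)/(n^4 + 2*n^3 - 39*n^2 - 40*n + 400)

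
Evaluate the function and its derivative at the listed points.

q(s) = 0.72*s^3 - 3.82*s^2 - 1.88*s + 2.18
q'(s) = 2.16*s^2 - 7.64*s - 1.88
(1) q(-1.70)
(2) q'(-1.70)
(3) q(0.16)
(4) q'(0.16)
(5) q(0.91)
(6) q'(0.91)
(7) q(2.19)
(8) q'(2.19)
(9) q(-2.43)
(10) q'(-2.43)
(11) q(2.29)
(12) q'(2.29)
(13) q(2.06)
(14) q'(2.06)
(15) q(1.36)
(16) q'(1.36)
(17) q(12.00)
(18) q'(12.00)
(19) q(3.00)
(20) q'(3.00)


(1) = -9.20
(2) = 17.35
(3) = 1.78
(4) = -3.05
(5) = -2.15
(6) = -7.04
(7) = -12.70
(8) = -8.25
(9) = -26.14
(10) = 29.44
(11) = -13.51
(12) = -8.05
(13) = -11.61
(14) = -8.45
(15) = -5.63
(16) = -8.28
(17) = 673.70
(18) = 217.48
(19) = -18.40
(20) = -5.36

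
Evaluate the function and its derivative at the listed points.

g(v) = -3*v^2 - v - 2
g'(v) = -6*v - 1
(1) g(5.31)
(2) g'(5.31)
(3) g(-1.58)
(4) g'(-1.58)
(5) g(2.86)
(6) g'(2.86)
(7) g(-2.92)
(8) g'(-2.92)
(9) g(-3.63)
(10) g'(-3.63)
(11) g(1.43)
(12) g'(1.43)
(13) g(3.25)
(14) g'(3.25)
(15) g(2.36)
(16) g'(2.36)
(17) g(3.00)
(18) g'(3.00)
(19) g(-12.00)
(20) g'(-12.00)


(1) = -91.90
(2) = -32.86
(3) = -7.91
(4) = 8.48
(5) = -29.40
(6) = -18.16
(7) = -24.66
(8) = 16.52
(9) = -37.90
(10) = 20.78
(11) = -9.56
(12) = -9.58
(13) = -36.94
(14) = -20.50
(15) = -21.07
(16) = -15.16
(17) = -32.00
(18) = -19.00
(19) = -422.00
(20) = 71.00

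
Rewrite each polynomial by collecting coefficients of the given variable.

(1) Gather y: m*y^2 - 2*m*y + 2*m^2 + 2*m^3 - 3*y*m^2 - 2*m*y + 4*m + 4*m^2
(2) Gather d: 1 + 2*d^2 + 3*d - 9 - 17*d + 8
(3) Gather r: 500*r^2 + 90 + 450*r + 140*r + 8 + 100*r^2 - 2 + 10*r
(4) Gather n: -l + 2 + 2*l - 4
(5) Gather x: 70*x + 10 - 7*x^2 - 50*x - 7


(1) = 2*m^3 + 6*m^2 + m*y^2 + 4*m + y*(-3*m^2 - 4*m)
(2) = 2*d^2 - 14*d
(3) = 600*r^2 + 600*r + 96
(4) = l - 2
(5) = -7*x^2 + 20*x + 3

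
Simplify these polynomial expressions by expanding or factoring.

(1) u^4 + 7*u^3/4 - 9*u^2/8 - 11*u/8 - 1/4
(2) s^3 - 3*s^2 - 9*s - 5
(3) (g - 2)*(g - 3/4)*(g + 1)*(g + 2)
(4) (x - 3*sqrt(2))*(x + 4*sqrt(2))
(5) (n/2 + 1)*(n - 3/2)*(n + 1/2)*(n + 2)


(1) = (u - 1)*(u + 1/4)*(u + 1/2)*(u + 2)
(2) = (s - 5)*(s + 1)^2
(3) = g^4 + g^3/4 - 19*g^2/4 - g + 3
(4) = x^2 + sqrt(2)*x - 24
(5) = n^4/2 + 3*n^3/2 - 3*n^2/8 - 7*n/2 - 3/2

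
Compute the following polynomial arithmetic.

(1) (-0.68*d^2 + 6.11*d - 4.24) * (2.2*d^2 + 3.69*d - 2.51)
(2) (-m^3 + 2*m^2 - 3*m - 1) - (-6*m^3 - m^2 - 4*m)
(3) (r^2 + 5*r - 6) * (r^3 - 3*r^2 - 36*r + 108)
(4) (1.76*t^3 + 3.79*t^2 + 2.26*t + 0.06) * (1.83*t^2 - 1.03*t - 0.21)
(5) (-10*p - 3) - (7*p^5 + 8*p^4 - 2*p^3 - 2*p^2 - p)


(1) = -1.496*d^4 + 10.9328*d^3 + 14.9247*d^2 - 30.9817*d + 10.6424
(2) = 5*m^3 + 3*m^2 + m - 1
(3) = r^5 + 2*r^4 - 57*r^3 - 54*r^2 + 756*r - 648
(4) = 3.2208*t^5 + 5.1229*t^4 - 0.1375*t^3 - 3.0139*t^2 - 0.5364*t - 0.0126
(5) = -7*p^5 - 8*p^4 + 2*p^3 + 2*p^2 - 9*p - 3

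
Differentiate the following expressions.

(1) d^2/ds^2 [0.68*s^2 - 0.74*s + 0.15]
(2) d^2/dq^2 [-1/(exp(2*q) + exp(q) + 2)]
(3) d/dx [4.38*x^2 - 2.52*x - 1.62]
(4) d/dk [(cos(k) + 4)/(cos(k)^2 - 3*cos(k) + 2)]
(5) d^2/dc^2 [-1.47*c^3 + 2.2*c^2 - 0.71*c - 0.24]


(1) = 1.36000000000000
(2) = (-2*(2*exp(q) + 1)^2*exp(q) + (4*exp(q) + 1)*(exp(2*q) + exp(q) + 2))*exp(q)/(exp(2*q) + exp(q) + 2)^3
(3) = 8.76*x - 2.52
(4) = (cos(k)^2 + 8*cos(k) - 14)*sin(k)/(cos(k)^2 - 3*cos(k) + 2)^2
(5) = 4.4 - 8.82*c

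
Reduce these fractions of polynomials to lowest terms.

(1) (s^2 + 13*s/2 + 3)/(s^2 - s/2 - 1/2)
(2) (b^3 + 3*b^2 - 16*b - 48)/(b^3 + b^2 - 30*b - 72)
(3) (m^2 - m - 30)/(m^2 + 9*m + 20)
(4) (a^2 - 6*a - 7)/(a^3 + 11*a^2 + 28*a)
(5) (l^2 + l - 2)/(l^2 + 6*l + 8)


(1) = (s + 6)/(s - 1)
(2) = (b - 4)/(b - 6)
(3) = (m - 6)/(m + 4)
(4) = (a^2 - 6*a - 7)/(a^3 + 11*a^2 + 28*a)
(5) = (l - 1)/(l + 4)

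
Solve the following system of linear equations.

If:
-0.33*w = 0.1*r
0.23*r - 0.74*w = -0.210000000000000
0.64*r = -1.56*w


Then:
No Solution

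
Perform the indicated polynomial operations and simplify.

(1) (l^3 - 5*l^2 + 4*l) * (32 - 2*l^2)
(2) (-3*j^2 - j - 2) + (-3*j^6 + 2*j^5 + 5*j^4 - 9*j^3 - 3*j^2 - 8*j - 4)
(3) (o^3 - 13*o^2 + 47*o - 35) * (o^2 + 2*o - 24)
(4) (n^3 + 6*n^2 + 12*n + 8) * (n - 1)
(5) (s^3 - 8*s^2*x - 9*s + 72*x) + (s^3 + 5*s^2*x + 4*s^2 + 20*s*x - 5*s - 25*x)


(1) = -2*l^5 + 10*l^4 + 24*l^3 - 160*l^2 + 128*l
(2) = -3*j^6 + 2*j^5 + 5*j^4 - 9*j^3 - 6*j^2 - 9*j - 6
(3) = o^5 - 11*o^4 - 3*o^3 + 371*o^2 - 1198*o + 840
(4) = n^4 + 5*n^3 + 6*n^2 - 4*n - 8
(5) = 2*s^3 - 3*s^2*x + 4*s^2 + 20*s*x - 14*s + 47*x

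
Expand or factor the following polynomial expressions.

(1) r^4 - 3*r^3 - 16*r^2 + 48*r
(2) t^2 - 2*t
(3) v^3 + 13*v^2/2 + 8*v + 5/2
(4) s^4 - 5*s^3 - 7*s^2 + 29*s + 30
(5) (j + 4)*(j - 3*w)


(1) = r*(r - 4)*(r - 3)*(r + 4)
(2) = t*(t - 2)
(3) = (v + 1/2)*(v + 1)*(v + 5)
(4) = (s - 5)*(s - 3)*(s + 1)*(s + 2)
(5) = j^2 - 3*j*w + 4*j - 12*w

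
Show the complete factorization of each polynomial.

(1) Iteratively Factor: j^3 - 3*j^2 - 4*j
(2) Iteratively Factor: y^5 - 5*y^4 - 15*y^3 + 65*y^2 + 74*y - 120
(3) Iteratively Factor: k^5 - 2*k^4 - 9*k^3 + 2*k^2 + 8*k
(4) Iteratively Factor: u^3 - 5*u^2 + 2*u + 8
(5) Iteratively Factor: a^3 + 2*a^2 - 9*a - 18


(1) = (j - 4)*(j^2 + j) = (j - 4)*(j + 1)*(j)
(2) = (y - 1)*(y^4 - 4*y^3 - 19*y^2 + 46*y + 120) = (y - 4)*(y - 1)*(y^3 - 19*y - 30) = (y - 5)*(y - 4)*(y - 1)*(y^2 + 5*y + 6) = (y - 5)*(y - 4)*(y - 1)*(y + 3)*(y + 2)
(3) = (k - 4)*(k^4 + 2*k^3 - k^2 - 2*k) = (k - 4)*(k + 1)*(k^3 + k^2 - 2*k) = k*(k - 4)*(k + 1)*(k^2 + k - 2) = k*(k - 4)*(k - 1)*(k + 1)*(k + 2)
(4) = (u - 4)*(u^2 - u - 2) = (u - 4)*(u + 1)*(u - 2)
(5) = (a + 3)*(a^2 - a - 6) = (a - 3)*(a + 3)*(a + 2)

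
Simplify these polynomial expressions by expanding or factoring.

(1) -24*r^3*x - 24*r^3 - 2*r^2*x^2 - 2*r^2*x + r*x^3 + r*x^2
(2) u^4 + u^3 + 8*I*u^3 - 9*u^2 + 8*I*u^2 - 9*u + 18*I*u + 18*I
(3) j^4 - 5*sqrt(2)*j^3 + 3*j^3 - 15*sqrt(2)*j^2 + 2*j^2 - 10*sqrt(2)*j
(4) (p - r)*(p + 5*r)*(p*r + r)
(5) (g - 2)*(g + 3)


(1) = (-6*r + x)*(4*r + x)*(r*x + r)
(2) = (u + 1)*(u - I)*(u + 3*I)*(u + 6*I)
(3) = j*(j + 1)*(j + 2)*(j - 5*sqrt(2))
(4) = p^3*r + 4*p^2*r^2 + p^2*r - 5*p*r^3 + 4*p*r^2 - 5*r^3
(5) = g^2 + g - 6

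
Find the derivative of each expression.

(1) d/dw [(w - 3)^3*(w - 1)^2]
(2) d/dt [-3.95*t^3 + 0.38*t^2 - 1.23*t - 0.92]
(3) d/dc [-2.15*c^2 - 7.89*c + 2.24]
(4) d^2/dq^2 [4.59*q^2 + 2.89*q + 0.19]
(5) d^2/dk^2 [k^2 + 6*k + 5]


(1) = (w - 3)^2*(w - 1)*(5*w - 9)
(2) = -11.85*t^2 + 0.76*t - 1.23
(3) = -4.3*c - 7.89
(4) = 9.18000000000000
(5) = 2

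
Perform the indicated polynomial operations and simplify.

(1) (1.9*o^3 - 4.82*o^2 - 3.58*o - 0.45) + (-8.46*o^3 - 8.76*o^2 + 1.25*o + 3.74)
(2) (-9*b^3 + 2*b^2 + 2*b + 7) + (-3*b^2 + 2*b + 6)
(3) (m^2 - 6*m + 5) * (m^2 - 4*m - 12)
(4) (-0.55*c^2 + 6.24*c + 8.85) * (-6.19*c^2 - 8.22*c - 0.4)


(1) = -6.56*o^3 - 13.58*o^2 - 2.33*o + 3.29
(2) = -9*b^3 - b^2 + 4*b + 13
(3) = m^4 - 10*m^3 + 17*m^2 + 52*m - 60
(4) = 3.4045*c^4 - 34.1046*c^3 - 105.8543*c^2 - 75.243*c - 3.54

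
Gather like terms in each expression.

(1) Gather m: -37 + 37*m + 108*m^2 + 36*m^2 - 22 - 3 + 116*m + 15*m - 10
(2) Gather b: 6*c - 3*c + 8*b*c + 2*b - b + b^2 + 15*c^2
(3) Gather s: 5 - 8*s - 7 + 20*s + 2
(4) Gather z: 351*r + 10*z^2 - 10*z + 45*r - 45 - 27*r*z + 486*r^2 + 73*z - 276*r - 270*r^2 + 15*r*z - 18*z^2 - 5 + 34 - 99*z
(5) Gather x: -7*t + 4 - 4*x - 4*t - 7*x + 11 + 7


(1) = 144*m^2 + 168*m - 72
(2) = b^2 + b*(8*c + 1) + 15*c^2 + 3*c
(3) = 12*s
(4) = 216*r^2 + 120*r - 8*z^2 + z*(-12*r - 36) - 16
(5) = -11*t - 11*x + 22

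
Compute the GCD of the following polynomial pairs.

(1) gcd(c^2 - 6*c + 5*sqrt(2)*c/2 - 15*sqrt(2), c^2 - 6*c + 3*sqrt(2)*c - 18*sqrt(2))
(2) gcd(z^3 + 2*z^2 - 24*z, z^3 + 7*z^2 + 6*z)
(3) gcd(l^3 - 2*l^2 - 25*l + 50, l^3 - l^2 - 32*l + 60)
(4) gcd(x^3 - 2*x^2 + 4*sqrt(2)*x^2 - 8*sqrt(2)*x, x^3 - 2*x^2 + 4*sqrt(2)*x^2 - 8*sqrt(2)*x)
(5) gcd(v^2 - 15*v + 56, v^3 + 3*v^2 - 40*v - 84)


(1) = c - 6
(2) = gcd(z*(z - 4)*(z + 6), z*(z + 1)*(z + 6)) = z^2 + 6*z
(3) = l^2 - 7*l + 10
(4) = x^3 + x^2*(-2 + 4*sqrt(2)) - 8*sqrt(2)*x
(5) = 1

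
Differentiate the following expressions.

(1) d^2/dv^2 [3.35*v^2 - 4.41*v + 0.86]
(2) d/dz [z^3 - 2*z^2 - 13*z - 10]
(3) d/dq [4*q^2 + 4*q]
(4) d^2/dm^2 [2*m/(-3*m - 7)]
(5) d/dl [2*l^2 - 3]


(1) = 6.70000000000000
(2) = 3*z^2 - 4*z - 13
(3) = 8*q + 4
(4) = 84/(3*m + 7)^3
(5) = 4*l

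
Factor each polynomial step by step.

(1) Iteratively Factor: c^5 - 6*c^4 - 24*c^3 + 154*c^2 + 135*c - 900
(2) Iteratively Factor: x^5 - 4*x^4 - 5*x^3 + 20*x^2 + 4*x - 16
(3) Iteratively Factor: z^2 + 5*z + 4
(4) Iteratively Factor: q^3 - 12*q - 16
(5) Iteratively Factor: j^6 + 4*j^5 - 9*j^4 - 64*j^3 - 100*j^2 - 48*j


(1) = (c - 5)*(c^4 - c^3 - 29*c^2 + 9*c + 180) = (c - 5)*(c + 4)*(c^3 - 5*c^2 - 9*c + 45) = (c - 5)*(c + 3)*(c + 4)*(c^2 - 8*c + 15) = (c - 5)^2*(c + 3)*(c + 4)*(c - 3)
(2) = (x - 4)*(x^4 - 5*x^2 + 4) = (x - 4)*(x + 1)*(x^3 - x^2 - 4*x + 4) = (x - 4)*(x - 2)*(x + 1)*(x^2 + x - 2) = (x - 4)*(x - 2)*(x + 1)*(x + 2)*(x - 1)
(3) = (z + 1)*(z + 4)
(4) = (q + 2)*(q^2 - 2*q - 8) = (q - 4)*(q + 2)*(q + 2)
(5) = (j + 2)*(j^5 + 2*j^4 - 13*j^3 - 38*j^2 - 24*j) = (j + 2)^2*(j^4 - 13*j^2 - 12*j) = (j + 1)*(j + 2)^2*(j^3 - j^2 - 12*j) = (j + 1)*(j + 2)^2*(j + 3)*(j^2 - 4*j) = j*(j + 1)*(j + 2)^2*(j + 3)*(j - 4)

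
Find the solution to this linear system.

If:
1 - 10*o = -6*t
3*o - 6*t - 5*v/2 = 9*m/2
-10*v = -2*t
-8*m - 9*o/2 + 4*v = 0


Then:
m = -537/5810
o = 556/2905
t = 177/1162
v = 177/5810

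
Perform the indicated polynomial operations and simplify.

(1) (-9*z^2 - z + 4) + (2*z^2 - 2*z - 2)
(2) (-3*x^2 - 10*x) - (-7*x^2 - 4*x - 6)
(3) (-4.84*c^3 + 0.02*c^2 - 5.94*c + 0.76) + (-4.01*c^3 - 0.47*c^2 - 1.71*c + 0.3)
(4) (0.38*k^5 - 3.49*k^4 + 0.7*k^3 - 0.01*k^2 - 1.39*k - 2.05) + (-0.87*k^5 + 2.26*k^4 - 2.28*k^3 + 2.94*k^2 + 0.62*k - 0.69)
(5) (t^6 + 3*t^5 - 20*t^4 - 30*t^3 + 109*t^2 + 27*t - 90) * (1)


(1) = -7*z^2 - 3*z + 2
(2) = 4*x^2 - 6*x + 6
(3) = -8.85*c^3 - 0.45*c^2 - 7.65*c + 1.06
(4) = -0.49*k^5 - 1.23*k^4 - 1.58*k^3 + 2.93*k^2 - 0.77*k - 2.74
(5) = t^6 + 3*t^5 - 20*t^4 - 30*t^3 + 109*t^2 + 27*t - 90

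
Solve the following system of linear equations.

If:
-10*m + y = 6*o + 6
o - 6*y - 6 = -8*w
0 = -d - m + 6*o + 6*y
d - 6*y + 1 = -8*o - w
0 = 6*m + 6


Then:
d = -157/7
m = -1
o = 2/147
w = -46/21
y = -192/49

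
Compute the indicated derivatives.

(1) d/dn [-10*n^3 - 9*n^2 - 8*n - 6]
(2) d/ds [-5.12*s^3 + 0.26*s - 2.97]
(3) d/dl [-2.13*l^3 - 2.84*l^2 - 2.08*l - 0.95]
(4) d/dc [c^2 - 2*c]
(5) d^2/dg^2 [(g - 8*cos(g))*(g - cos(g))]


(1) = -30*n^2 - 18*n - 8
(2) = 0.26 - 15.36*s^2
(3) = -6.39*l^2 - 5.68*l - 2.08
(4) = 2*c - 2
(5) = 9*g*cos(g) + 32*sin(g)^2 + 18*sin(g) - 14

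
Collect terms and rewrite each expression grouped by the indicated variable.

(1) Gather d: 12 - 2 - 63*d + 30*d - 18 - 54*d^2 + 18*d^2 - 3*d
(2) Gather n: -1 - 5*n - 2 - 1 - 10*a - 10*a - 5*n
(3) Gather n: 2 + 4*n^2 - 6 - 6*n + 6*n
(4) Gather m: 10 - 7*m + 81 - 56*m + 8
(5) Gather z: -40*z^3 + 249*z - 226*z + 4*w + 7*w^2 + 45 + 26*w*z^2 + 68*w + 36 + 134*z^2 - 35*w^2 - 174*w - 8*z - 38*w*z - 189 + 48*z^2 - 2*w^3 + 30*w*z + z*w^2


(1) = -36*d^2 - 36*d - 8
(2) = -20*a - 10*n - 4
(3) = 4*n^2 - 4
(4) = 99 - 63*m
(5) = -2*w^3 - 28*w^2 - 102*w - 40*z^3 + z^2*(26*w + 182) + z*(w^2 - 8*w + 15) - 108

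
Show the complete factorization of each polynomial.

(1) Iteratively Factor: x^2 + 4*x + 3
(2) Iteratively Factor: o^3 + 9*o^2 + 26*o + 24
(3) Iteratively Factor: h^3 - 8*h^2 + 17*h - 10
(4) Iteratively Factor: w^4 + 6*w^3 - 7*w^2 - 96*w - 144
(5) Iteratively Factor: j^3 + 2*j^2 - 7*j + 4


(1) = (x + 3)*(x + 1)
(2) = (o + 3)*(o^2 + 6*o + 8) = (o + 3)*(o + 4)*(o + 2)
(3) = (h - 5)*(h^2 - 3*h + 2) = (h - 5)*(h - 2)*(h - 1)
(4) = (w + 3)*(w^3 + 3*w^2 - 16*w - 48) = (w + 3)*(w + 4)*(w^2 - w - 12) = (w - 4)*(w + 3)*(w + 4)*(w + 3)
(5) = (j + 4)*(j^2 - 2*j + 1) = (j - 1)*(j + 4)*(j - 1)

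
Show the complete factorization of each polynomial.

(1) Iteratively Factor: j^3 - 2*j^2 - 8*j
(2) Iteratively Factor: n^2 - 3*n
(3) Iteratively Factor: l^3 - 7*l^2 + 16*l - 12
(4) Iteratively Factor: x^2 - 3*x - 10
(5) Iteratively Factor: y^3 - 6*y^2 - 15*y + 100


(1) = (j + 2)*(j^2 - 4*j) = (j - 4)*(j + 2)*(j)
(2) = (n - 3)*(n)
(3) = (l - 2)*(l^2 - 5*l + 6) = (l - 3)*(l - 2)*(l - 2)
(4) = (x + 2)*(x - 5)
(5) = (y + 4)*(y^2 - 10*y + 25) = (y - 5)*(y + 4)*(y - 5)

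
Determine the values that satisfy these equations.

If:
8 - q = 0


Then:
q = 8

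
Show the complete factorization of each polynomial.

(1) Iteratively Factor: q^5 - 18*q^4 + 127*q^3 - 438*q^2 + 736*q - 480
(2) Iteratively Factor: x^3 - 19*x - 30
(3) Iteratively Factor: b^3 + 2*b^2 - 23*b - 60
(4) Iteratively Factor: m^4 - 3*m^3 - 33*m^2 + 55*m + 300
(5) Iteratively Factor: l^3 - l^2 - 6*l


(1) = (q - 4)*(q^4 - 14*q^3 + 71*q^2 - 154*q + 120) = (q - 4)*(q - 2)*(q^3 - 12*q^2 + 47*q - 60) = (q - 5)*(q - 4)*(q - 2)*(q^2 - 7*q + 12) = (q - 5)*(q - 4)^2*(q - 2)*(q - 3)
(2) = (x - 5)*(x^2 + 5*x + 6) = (x - 5)*(x + 2)*(x + 3)
(3) = (b + 4)*(b^2 - 2*b - 15) = (b - 5)*(b + 4)*(b + 3)
(4) = (m - 5)*(m^3 + 2*m^2 - 23*m - 60) = (m - 5)^2*(m^2 + 7*m + 12) = (m - 5)^2*(m + 3)*(m + 4)
(5) = (l + 2)*(l^2 - 3*l) = l*(l + 2)*(l - 3)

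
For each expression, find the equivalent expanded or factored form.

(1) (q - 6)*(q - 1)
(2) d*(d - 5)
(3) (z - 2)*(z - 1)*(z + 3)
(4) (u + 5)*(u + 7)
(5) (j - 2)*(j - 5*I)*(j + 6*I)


(1) = q^2 - 7*q + 6
(2) = d^2 - 5*d
(3) = z^3 - 7*z + 6
(4) = u^2 + 12*u + 35
(5) = j^3 - 2*j^2 + I*j^2 + 30*j - 2*I*j - 60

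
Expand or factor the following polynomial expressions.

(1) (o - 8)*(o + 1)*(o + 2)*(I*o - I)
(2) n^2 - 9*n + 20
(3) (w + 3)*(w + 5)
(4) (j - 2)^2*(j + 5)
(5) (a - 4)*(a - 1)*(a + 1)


(1) = I*o^4 - 6*I*o^3 - 17*I*o^2 + 6*I*o + 16*I
(2) = (n - 5)*(n - 4)
(3) = w^2 + 8*w + 15
(4) = j^3 + j^2 - 16*j + 20
(5) = a^3 - 4*a^2 - a + 4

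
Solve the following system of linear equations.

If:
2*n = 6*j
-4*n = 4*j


Then:
j = 0
n = 0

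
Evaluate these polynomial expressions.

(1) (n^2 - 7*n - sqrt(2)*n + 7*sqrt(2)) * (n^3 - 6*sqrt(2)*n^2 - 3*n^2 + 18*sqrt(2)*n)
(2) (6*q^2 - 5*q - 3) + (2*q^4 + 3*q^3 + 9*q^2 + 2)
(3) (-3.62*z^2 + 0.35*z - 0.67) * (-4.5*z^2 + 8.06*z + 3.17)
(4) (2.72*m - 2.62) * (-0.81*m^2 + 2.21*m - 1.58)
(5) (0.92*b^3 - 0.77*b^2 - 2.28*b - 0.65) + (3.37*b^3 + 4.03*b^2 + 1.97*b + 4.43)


(1) = n^5 - 10*n^4 - 7*sqrt(2)*n^4 + 33*n^3 + 70*sqrt(2)*n^3 - 147*sqrt(2)*n^2 - 120*n^2 + 252*n
(2) = 2*q^4 + 3*q^3 + 15*q^2 - 5*q - 1
(3) = 16.29*z^4 - 30.7522*z^3 - 5.6394*z^2 - 4.2907*z - 2.1239
(4) = -2.2032*m^3 + 8.1334*m^2 - 10.0878*m + 4.1396
(5) = 4.29*b^3 + 3.26*b^2 - 0.31*b + 3.78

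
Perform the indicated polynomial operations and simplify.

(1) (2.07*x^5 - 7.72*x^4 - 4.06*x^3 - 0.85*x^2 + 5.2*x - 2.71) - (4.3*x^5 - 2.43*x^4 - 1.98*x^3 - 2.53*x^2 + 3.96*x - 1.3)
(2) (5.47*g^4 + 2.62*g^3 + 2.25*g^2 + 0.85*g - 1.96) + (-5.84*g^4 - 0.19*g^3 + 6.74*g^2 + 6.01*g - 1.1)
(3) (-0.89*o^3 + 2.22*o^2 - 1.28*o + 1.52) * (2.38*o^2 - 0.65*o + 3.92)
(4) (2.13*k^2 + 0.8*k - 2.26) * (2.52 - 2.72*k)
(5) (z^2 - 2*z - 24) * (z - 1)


(1) = -2.23*x^5 - 5.29*x^4 - 2.08*x^3 + 1.68*x^2 + 1.24*x - 1.41
(2) = -0.37*g^4 + 2.43*g^3 + 8.99*g^2 + 6.86*g - 3.06
(3) = -2.1182*o^5 + 5.8621*o^4 - 7.9782*o^3 + 13.152*o^2 - 6.0056*o + 5.9584
(4) = -5.7936*k^3 + 3.1916*k^2 + 8.1632*k - 5.6952
(5) = z^3 - 3*z^2 - 22*z + 24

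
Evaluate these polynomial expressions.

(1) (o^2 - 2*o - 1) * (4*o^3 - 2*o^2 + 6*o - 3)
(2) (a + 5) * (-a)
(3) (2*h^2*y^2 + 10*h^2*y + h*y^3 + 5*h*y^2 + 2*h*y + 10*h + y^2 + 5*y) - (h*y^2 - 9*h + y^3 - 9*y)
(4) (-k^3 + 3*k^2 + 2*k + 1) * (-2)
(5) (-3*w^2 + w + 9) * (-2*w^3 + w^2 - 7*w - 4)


(1) = 4*o^5 - 10*o^4 + 6*o^3 - 13*o^2 + 3
(2) = -a^2 - 5*a
(3) = 2*h^2*y^2 + 10*h^2*y + h*y^3 + 4*h*y^2 + 2*h*y + 19*h - y^3 + y^2 + 14*y
(4) = 2*k^3 - 6*k^2 - 4*k - 2
(5) = 6*w^5 - 5*w^4 + 4*w^3 + 14*w^2 - 67*w - 36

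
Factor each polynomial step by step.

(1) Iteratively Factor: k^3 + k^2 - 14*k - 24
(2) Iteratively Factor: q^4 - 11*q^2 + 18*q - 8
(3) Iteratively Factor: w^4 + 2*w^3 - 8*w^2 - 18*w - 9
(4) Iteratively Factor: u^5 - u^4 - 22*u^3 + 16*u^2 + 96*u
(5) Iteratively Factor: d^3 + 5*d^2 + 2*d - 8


(1) = (k + 2)*(k^2 - k - 12) = (k + 2)*(k + 3)*(k - 4)
(2) = (q + 4)*(q^3 - 4*q^2 + 5*q - 2) = (q - 2)*(q + 4)*(q^2 - 2*q + 1) = (q - 2)*(q - 1)*(q + 4)*(q - 1)
(3) = (w - 3)*(w^3 + 5*w^2 + 7*w + 3) = (w - 3)*(w + 3)*(w^2 + 2*w + 1) = (w - 3)*(w + 1)*(w + 3)*(w + 1)
(4) = (u - 3)*(u^4 + 2*u^3 - 16*u^2 - 32*u) = u*(u - 3)*(u^3 + 2*u^2 - 16*u - 32) = u*(u - 4)*(u - 3)*(u^2 + 6*u + 8) = u*(u - 4)*(u - 3)*(u + 4)*(u + 2)
(5) = (d + 4)*(d^2 + d - 2) = (d + 2)*(d + 4)*(d - 1)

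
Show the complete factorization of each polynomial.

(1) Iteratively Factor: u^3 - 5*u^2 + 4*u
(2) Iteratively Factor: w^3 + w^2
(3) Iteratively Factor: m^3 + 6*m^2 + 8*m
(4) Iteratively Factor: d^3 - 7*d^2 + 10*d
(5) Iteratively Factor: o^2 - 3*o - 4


(1) = (u - 1)*(u^2 - 4*u) = u*(u - 1)*(u - 4)
(2) = (w + 1)*(w^2) = w*(w + 1)*(w)
(3) = (m + 2)*(m^2 + 4*m) = (m + 2)*(m + 4)*(m)
(4) = (d - 2)*(d^2 - 5*d) = d*(d - 2)*(d - 5)
(5) = (o - 4)*(o + 1)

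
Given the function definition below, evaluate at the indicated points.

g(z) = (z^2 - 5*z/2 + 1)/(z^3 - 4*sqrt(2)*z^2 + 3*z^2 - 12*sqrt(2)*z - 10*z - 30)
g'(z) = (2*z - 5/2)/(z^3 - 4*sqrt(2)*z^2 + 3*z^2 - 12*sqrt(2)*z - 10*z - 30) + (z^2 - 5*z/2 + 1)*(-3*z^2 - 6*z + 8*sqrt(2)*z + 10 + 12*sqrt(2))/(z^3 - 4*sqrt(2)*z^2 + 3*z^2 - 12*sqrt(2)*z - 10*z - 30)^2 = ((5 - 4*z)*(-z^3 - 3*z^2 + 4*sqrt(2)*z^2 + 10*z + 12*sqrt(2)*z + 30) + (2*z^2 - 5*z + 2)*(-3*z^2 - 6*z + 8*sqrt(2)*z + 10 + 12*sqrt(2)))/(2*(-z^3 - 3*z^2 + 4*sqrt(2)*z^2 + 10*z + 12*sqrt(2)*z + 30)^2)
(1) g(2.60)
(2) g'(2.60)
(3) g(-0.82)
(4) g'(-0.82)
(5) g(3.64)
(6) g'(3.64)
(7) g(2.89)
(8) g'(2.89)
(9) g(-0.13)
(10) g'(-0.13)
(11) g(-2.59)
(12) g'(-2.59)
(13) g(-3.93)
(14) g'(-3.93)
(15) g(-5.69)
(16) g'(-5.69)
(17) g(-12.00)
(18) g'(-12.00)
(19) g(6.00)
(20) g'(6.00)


(1) = -0.01
(2) = -0.02
(3) = -0.36
(4) = 1.14
(5) = -0.04
(6) = -0.04
(7) = -0.02
(8) = -0.03
(9) = -0.05
(10) = 0.15
(11) = 3.05
(12) = -6.17
(13) = -1.02
(14) = -1.19
(15) = -0.32
(16) = -0.13
(17) = -0.10
(18) = -0.01
(19) = -0.31
(20) = -0.34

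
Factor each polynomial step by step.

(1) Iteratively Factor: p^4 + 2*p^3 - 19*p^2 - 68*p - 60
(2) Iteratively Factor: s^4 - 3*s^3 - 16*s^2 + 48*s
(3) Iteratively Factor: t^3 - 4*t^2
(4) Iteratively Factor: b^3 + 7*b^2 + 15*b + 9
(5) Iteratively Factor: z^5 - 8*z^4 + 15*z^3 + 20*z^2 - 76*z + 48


(1) = (p + 3)*(p^3 - p^2 - 16*p - 20) = (p + 2)*(p + 3)*(p^2 - 3*p - 10) = (p + 2)^2*(p + 3)*(p - 5)
(2) = (s + 4)*(s^3 - 7*s^2 + 12*s) = (s - 3)*(s + 4)*(s^2 - 4*s) = (s - 4)*(s - 3)*(s + 4)*(s)
(3) = (t)*(t^2 - 4*t) = t*(t - 4)*(t)
(4) = (b + 3)*(b^2 + 4*b + 3) = (b + 3)^2*(b + 1)
(5) = (z - 1)*(z^4 - 7*z^3 + 8*z^2 + 28*z - 48) = (z - 2)*(z - 1)*(z^3 - 5*z^2 - 2*z + 24) = (z - 4)*(z - 2)*(z - 1)*(z^2 - z - 6) = (z - 4)*(z - 3)*(z - 2)*(z - 1)*(z + 2)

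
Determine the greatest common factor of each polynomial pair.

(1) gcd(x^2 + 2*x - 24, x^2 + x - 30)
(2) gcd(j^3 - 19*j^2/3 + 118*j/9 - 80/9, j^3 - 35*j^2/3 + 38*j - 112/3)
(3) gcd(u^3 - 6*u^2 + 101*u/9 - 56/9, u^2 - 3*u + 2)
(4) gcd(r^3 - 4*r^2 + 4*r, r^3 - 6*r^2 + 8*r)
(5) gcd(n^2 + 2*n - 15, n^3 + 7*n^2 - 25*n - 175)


(1) = gcd((x - 4)*(x + 6), (x - 5)*(x + 6)) = x + 6
(2) = gcd((j - 8/3)*(j - 2)*(j - 5/3), (j - 7)*(j - 8/3)*(j - 2)) = j^2 - 14*j/3 + 16/3
(3) = u - 1
(4) = r^2 - 2*r
(5) = gcd((n - 3)*(n + 5), (n - 5)*(n + 5)*(n + 7)) = n + 5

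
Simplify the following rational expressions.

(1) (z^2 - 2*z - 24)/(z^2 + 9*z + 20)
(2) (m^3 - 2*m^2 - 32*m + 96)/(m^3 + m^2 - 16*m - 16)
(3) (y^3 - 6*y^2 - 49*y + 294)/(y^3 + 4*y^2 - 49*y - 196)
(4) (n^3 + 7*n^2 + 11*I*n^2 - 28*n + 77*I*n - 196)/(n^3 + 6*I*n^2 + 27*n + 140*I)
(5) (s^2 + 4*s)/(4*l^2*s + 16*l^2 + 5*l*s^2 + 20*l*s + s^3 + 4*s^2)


(1) = (z - 6)/(z + 5)
(2) = (m^2 + 2*m - 24)/(m^2 + 5*m + 4)
(3) = (y - 6)/(y + 4)
(4) = (n + 7)/(n - 5*I)
(5) = s/(4*l^2 + 5*l*s + s^2)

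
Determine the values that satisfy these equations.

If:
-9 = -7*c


Then:
c = 9/7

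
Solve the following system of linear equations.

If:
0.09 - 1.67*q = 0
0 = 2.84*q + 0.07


Then:
No Solution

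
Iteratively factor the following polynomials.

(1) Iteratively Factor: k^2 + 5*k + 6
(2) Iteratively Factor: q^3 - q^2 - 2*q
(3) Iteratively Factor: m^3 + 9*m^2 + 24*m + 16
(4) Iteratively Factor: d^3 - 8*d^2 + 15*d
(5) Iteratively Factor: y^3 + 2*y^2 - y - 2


(1) = (k + 3)*(k + 2)
(2) = (q - 2)*(q^2 + q) = q*(q - 2)*(q + 1)
(3) = (m + 4)*(m^2 + 5*m + 4) = (m + 1)*(m + 4)*(m + 4)
(4) = (d)*(d^2 - 8*d + 15) = d*(d - 5)*(d - 3)
(5) = (y - 1)*(y^2 + 3*y + 2) = (y - 1)*(y + 2)*(y + 1)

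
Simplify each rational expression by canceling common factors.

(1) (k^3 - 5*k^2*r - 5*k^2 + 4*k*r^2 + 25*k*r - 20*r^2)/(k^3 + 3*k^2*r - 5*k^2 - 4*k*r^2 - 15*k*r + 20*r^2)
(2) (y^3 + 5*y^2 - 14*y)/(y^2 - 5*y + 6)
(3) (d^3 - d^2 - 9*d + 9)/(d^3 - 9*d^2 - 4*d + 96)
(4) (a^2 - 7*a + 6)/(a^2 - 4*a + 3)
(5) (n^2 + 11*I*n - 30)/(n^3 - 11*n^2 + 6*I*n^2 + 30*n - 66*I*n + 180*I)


(1) = (k - 4*r)/(k + 4*r)
(2) = (y^2 + 7*y)/(y - 3)
(3) = (d^2 - 4*d + 3)/(d^2 - 12*d + 32)
(4) = (a - 6)/(a - 3)
(5) = (n + 5*I)/(n^2 - 11*n + 30)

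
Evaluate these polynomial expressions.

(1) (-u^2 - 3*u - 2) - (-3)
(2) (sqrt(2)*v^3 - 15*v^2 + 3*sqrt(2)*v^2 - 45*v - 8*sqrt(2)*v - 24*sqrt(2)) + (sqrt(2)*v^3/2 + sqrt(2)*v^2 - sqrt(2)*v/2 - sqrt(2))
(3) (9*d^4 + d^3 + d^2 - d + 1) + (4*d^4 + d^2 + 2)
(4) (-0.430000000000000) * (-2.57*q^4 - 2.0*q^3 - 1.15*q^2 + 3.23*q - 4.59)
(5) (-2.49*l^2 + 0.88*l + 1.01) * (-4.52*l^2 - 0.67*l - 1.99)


(1) = -u^2 - 3*u + 1
(2) = 3*sqrt(2)*v^3/2 - 15*v^2 + 4*sqrt(2)*v^2 - 45*v - 17*sqrt(2)*v/2 - 25*sqrt(2)
(3) = 13*d^4 + d^3 + 2*d^2 - d + 3
(4) = 1.1051*q^4 + 0.86*q^3 + 0.4945*q^2 - 1.3889*q + 1.9737
(5) = 11.2548*l^4 - 2.3093*l^3 - 0.1997*l^2 - 2.4279*l - 2.0099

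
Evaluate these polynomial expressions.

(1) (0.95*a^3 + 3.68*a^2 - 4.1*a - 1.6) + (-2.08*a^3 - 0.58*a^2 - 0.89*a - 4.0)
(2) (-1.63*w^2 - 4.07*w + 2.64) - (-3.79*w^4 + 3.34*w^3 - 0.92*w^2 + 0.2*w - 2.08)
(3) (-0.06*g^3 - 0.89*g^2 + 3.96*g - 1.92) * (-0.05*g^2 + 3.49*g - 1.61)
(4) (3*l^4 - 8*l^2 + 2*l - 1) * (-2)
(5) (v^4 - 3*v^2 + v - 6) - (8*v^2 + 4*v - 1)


(1) = -1.13*a^3 + 3.1*a^2 - 4.99*a - 5.6
(2) = 3.79*w^4 - 3.34*w^3 - 0.71*w^2 - 4.27*w + 4.72
(3) = 0.003*g^5 - 0.1649*g^4 - 3.2075*g^3 + 15.3493*g^2 - 13.0764*g + 3.0912
(4) = -6*l^4 + 16*l^2 - 4*l + 2
(5) = v^4 - 11*v^2 - 3*v - 5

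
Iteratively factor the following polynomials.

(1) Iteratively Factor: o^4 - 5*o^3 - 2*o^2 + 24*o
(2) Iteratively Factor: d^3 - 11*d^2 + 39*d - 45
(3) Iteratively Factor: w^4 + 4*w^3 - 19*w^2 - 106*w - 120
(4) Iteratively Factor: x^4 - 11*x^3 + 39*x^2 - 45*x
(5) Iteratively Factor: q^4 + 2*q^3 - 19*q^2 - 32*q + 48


(1) = (o - 4)*(o^3 - o^2 - 6*o) = o*(o - 4)*(o^2 - o - 6) = o*(o - 4)*(o + 2)*(o - 3)
(2) = (d - 5)*(d^2 - 6*d + 9) = (d - 5)*(d - 3)*(d - 3)
(3) = (w + 2)*(w^3 + 2*w^2 - 23*w - 60) = (w + 2)*(w + 4)*(w^2 - 2*w - 15) = (w - 5)*(w + 2)*(w + 4)*(w + 3)
(4) = (x - 3)*(x^3 - 8*x^2 + 15*x) = (x - 3)^2*(x^2 - 5*x) = x*(x - 3)^2*(x - 5)
(5) = (q - 1)*(q^3 + 3*q^2 - 16*q - 48) = (q - 4)*(q - 1)*(q^2 + 7*q + 12) = (q - 4)*(q - 1)*(q + 3)*(q + 4)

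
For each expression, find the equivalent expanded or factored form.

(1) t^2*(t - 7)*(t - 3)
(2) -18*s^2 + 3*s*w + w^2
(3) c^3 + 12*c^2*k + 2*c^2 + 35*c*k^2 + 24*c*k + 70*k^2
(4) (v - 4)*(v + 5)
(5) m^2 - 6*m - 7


(1) = t^4 - 10*t^3 + 21*t^2
(2) = (-3*s + w)*(6*s + w)
(3) = (c + 2)*(c + 5*k)*(c + 7*k)
(4) = v^2 + v - 20
(5) = (m - 7)*(m + 1)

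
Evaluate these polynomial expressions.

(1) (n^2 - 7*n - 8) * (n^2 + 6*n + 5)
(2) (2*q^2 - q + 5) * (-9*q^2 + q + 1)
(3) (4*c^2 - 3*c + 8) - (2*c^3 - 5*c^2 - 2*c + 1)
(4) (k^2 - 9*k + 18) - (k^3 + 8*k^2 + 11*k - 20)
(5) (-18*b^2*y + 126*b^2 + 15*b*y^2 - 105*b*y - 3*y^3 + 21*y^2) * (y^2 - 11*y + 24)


(1) = n^4 - n^3 - 45*n^2 - 83*n - 40
(2) = -18*q^4 + 11*q^3 - 44*q^2 + 4*q + 5
(3) = -2*c^3 + 9*c^2 - c + 7
(4) = -k^3 - 7*k^2 - 20*k + 38
(5) = -18*b^2*y^3 + 324*b^2*y^2 - 1818*b^2*y + 3024*b^2 + 15*b*y^4 - 270*b*y^3 + 1515*b*y^2 - 2520*b*y - 3*y^5 + 54*y^4 - 303*y^3 + 504*y^2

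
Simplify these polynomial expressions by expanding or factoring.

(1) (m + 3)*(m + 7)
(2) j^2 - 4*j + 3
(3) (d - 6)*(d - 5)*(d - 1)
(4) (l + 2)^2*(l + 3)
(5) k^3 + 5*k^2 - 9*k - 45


(1) = m^2 + 10*m + 21
(2) = (j - 3)*(j - 1)
(3) = d^3 - 12*d^2 + 41*d - 30
(4) = l^3 + 7*l^2 + 16*l + 12
(5) = (k - 3)*(k + 3)*(k + 5)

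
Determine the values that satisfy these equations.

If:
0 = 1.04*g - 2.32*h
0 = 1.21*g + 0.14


Then:
g = -0.12
h = -0.05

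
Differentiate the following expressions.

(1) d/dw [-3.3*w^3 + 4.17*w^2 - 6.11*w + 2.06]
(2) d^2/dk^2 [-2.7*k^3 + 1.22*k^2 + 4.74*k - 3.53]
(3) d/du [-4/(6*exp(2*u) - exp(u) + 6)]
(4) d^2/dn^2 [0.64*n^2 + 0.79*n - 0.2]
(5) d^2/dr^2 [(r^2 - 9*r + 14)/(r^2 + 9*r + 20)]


(1) = -9.9*w^2 + 8.34*w - 6.11
(2) = 2.44 - 16.2*k
(3) = (48*exp(u) - 4)*exp(u)/(6*exp(2*u) - exp(u) + 6)^2
(4) = 1.28000000000000
(5) = 12*(-3*r^3 - 3*r^2 + 153*r + 479)/(r^6 + 27*r^5 + 303*r^4 + 1809*r^3 + 6060*r^2 + 10800*r + 8000)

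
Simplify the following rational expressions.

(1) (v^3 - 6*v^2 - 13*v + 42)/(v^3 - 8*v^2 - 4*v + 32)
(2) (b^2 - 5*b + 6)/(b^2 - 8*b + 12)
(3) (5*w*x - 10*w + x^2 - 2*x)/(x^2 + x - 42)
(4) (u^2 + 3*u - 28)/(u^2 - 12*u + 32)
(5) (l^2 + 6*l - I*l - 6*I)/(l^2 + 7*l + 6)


(1) = (v^2 - 4*v - 21)/(v^2 - 6*v - 16)
(2) = (b - 3)/(b - 6)
(3) = (5*w*x - 10*w + x^2 - 2*x)/(x^2 + x - 42)
(4) = (u + 7)/(u - 8)
(5) = (l - I)/(l + 1)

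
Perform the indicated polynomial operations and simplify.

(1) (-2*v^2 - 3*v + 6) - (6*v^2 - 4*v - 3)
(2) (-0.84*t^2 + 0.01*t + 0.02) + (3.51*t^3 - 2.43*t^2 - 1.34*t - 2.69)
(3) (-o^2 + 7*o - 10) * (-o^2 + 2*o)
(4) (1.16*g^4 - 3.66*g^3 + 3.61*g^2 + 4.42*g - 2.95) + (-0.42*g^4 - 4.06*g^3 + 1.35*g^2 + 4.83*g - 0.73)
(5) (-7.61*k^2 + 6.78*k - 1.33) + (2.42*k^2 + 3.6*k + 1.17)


(1) = -8*v^2 + v + 9
(2) = 3.51*t^3 - 3.27*t^2 - 1.33*t - 2.67
(3) = o^4 - 9*o^3 + 24*o^2 - 20*o
(4) = 0.74*g^4 - 7.72*g^3 + 4.96*g^2 + 9.25*g - 3.68
(5) = -5.19*k^2 + 10.38*k - 0.16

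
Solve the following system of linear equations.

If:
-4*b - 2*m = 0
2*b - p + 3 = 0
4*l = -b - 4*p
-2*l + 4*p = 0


Then:
b = -36/25
l = 6/25
m = 72/25
p = 3/25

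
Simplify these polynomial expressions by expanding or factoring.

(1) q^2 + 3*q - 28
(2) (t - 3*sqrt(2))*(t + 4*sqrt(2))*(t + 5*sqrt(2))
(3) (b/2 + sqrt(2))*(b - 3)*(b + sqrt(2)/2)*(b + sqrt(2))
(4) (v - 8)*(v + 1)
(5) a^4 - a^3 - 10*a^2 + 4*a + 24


(1) = (q - 4)*(q + 7)
(2) = t^3 + 6*sqrt(2)*t^2 - 14*t - 120*sqrt(2)
(3) = b^4/2 - 3*b^3/2 + 7*sqrt(2)*b^3/4 - 21*sqrt(2)*b^2/4 + 7*b^2/2 - 21*b/2 + sqrt(2)*b - 3*sqrt(2)
(4) = v^2 - 7*v - 8
(5) = (a - 3)*(a - 2)*(a + 2)^2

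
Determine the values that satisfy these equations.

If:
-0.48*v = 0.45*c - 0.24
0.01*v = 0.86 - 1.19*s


Then:
c = 0.533333333333333 - 1.06666666666667*v
s = 0.722689075630252 - 0.00840336134453781*v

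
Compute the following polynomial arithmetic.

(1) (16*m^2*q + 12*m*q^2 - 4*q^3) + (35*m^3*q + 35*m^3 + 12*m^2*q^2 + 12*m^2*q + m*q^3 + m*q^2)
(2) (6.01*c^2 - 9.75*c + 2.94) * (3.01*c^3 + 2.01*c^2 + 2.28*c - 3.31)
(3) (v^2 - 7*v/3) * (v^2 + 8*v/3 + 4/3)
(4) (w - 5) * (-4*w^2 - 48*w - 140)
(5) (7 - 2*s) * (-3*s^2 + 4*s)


(1) = 35*m^3*q + 35*m^3 + 12*m^2*q^2 + 28*m^2*q + m*q^3 + 13*m*q^2 - 4*q^3
(2) = 18.0901*c^5 - 17.2674*c^4 + 2.9547*c^3 - 36.2137*c^2 + 38.9757*c - 9.7314
(3) = v^4 + v^3/3 - 44*v^2/9 - 28*v/9
(4) = -4*w^3 - 28*w^2 + 100*w + 700
(5) = 6*s^3 - 29*s^2 + 28*s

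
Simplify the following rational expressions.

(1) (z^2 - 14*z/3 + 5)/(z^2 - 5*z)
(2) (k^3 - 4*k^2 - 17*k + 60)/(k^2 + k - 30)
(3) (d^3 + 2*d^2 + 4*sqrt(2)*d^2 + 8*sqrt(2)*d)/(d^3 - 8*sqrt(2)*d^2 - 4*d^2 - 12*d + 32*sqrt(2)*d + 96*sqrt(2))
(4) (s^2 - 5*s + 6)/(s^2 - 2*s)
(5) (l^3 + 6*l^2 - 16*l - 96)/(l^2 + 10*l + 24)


(1) = (3*z^2 - 14*z + 15)/(3*z^2 - 15*z)
(2) = (k^2 + k - 12)/(k + 6)
(3) = (d^2 + 4*sqrt(2)*d)/(d^2 + d*(-8*sqrt(2) - 6) + 48*sqrt(2))
(4) = (s - 3)/s
(5) = l - 4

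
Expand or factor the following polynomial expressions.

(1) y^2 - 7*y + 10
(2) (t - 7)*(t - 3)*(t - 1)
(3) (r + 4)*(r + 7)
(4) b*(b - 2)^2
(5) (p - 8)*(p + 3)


(1) = (y - 5)*(y - 2)
(2) = t^3 - 11*t^2 + 31*t - 21
(3) = r^2 + 11*r + 28
(4) = b^3 - 4*b^2 + 4*b
(5) = p^2 - 5*p - 24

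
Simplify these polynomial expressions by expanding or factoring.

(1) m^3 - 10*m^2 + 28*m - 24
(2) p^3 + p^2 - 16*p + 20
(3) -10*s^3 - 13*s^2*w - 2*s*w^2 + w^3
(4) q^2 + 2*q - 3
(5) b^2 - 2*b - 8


(1) = (m - 6)*(m - 2)^2
(2) = (p - 2)^2*(p + 5)
(3) = (-5*s + w)*(s + w)*(2*s + w)
(4) = (q - 1)*(q + 3)
(5) = (b - 4)*(b + 2)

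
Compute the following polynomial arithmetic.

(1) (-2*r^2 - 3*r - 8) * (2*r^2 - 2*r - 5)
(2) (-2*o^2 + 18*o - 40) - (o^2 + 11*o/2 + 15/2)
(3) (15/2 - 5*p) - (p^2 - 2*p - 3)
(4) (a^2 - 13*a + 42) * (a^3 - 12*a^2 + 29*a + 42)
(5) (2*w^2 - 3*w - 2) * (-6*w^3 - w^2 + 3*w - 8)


(1) = -4*r^4 - 2*r^3 + 31*r + 40
(2) = -3*o^2 + 25*o/2 - 95/2
(3) = -p^2 - 3*p + 21/2
(4) = a^5 - 25*a^4 + 227*a^3 - 839*a^2 + 672*a + 1764
(5) = -12*w^5 + 16*w^4 + 21*w^3 - 23*w^2 + 18*w + 16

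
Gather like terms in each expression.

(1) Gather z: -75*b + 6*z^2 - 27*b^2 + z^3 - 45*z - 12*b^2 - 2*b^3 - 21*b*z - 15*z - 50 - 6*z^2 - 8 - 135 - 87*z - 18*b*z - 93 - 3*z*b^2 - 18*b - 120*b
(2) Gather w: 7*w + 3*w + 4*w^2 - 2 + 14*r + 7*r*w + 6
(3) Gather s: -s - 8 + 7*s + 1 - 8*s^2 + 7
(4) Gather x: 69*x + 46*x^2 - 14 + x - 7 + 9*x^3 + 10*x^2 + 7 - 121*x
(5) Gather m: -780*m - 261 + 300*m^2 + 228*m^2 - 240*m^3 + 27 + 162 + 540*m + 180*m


(1) = -2*b^3 - 39*b^2 - 213*b + z^3 + z*(-3*b^2 - 39*b - 147) - 286
(2) = 14*r + 4*w^2 + w*(7*r + 10) + 4
(3) = -8*s^2 + 6*s
(4) = 9*x^3 + 56*x^2 - 51*x - 14
(5) = -240*m^3 + 528*m^2 - 60*m - 72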